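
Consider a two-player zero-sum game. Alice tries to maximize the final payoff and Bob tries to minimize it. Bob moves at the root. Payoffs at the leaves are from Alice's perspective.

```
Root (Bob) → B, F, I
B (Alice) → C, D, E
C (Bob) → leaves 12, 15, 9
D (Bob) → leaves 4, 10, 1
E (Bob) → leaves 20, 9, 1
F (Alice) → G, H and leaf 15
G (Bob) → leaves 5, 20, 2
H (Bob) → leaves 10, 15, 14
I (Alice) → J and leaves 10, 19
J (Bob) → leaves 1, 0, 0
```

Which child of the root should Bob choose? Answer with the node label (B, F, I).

B

C (Bob): min(12, 15, 9) = 9
D (Bob): min(4, 10, 1) = 1
E (Bob): min(20, 9, 1) = 1
B (Alice): max(9, 1, 1) = 9
G (Bob): min(5, 20, 2) = 2
H (Bob): min(10, 15, 14) = 10
F (Alice): max(2, 10, 15) = 15
J (Bob): min(1, 0, 0) = 0
I (Alice): max(0, 10, 19) = 19
Root (Bob): min(9, 15, 19) = 9
Bob picks the child with the lowest value: B (value 9).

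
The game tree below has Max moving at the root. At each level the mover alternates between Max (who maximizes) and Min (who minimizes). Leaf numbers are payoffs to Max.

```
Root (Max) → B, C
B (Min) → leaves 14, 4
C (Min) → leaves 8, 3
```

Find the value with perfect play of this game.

B (Min): min(14, 4) = 4
C (Min): min(8, 3) = 3
Root (Max): max(4, 3) = 4

4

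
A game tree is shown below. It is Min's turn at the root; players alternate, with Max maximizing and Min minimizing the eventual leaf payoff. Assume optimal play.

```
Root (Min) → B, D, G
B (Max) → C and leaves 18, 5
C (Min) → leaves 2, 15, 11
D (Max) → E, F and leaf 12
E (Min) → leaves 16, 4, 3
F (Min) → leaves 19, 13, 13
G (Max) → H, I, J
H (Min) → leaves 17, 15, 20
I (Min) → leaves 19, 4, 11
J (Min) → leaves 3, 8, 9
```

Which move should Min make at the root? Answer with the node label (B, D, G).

C (Min): min(2, 15, 11) = 2
B (Max): max(2, 18, 5) = 18
E (Min): min(16, 4, 3) = 3
F (Min): min(19, 13, 13) = 13
D (Max): max(3, 13, 12) = 13
H (Min): min(17, 15, 20) = 15
I (Min): min(19, 4, 11) = 4
J (Min): min(3, 8, 9) = 3
G (Max): max(15, 4, 3) = 15
Root (Min): min(18, 13, 15) = 13
Min picks the child with the lowest value: D (value 13).

D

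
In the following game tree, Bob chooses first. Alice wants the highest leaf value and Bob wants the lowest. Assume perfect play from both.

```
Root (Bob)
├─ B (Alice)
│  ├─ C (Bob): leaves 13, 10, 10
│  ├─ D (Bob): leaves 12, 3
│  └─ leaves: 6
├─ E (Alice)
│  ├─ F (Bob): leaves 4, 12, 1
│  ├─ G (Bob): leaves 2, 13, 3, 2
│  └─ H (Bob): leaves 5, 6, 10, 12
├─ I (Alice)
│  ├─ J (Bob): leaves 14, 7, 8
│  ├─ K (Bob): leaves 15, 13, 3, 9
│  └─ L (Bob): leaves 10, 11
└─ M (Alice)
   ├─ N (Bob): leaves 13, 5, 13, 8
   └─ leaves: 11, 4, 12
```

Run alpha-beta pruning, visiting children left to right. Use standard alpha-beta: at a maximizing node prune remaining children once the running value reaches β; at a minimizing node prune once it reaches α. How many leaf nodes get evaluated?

24

C [α=-∞,β=+∞]: v=10
D [α=10,β=+∞]: v=3
B [α=-∞,β=+∞]: v=10
F [α=-∞,β=10]: v=1
G [α=1,β=10]: v=2
H [α=2,β=10]: v=5
E [α=-∞,β=10]: v=5
J [α=-∞,β=5]: v=7
I [α=-∞,β=5]: v=7 after child 1 ≥ β → β-cutoff, skip 2
N [α=-∞,β=5]: v=5
M [α=-∞,β=5]: v=5 after child 1 ≥ β → β-cutoff, skip 3
Root [α=-∞,β=+∞]: v=5
Leaves evaluated: 24 of 33.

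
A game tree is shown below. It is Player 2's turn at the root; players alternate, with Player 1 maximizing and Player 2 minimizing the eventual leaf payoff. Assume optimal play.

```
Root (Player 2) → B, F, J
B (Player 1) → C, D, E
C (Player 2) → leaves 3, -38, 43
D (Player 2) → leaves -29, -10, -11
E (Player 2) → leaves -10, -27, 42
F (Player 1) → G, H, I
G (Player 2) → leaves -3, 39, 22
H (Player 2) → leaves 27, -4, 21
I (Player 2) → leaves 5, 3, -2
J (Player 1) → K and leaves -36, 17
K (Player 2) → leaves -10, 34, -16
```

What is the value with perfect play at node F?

-2

G: min(-3, 39, 22) = -3
H: min(27, -4, 21) = -4
I: min(5, 3, -2) = -2
F: max(-3, -4, -2) = -2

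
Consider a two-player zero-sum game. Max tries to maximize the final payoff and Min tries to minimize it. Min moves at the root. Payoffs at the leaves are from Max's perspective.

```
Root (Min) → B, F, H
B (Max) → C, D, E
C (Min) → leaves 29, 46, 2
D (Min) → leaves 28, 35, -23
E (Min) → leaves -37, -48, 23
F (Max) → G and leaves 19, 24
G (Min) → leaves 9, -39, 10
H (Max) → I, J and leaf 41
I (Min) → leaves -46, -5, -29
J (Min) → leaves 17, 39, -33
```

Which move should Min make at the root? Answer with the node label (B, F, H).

B

C (Min): min(29, 46, 2) = 2
D (Min): min(28, 35, -23) = -23
E (Min): min(-37, -48, 23) = -48
B (Max): max(2, -23, -48) = 2
G (Min): min(9, -39, 10) = -39
F (Max): max(-39, 19, 24) = 24
I (Min): min(-46, -5, -29) = -46
J (Min): min(17, 39, -33) = -33
H (Max): max(-46, -33, 41) = 41
Root (Min): min(2, 24, 41) = 2
Min picks the child with the lowest value: B (value 2).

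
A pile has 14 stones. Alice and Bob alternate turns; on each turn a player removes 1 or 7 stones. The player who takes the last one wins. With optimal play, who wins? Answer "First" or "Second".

Second

Compute winning (W) and losing (L) positions by backward induction:
i:   0  1  2  3  4  5  6  7  8  9 10 11 12 13 14
     L  W  L  W  L  W  L  W  L  W  L  W  L  W  L
Position 14 is L, so the second player wins.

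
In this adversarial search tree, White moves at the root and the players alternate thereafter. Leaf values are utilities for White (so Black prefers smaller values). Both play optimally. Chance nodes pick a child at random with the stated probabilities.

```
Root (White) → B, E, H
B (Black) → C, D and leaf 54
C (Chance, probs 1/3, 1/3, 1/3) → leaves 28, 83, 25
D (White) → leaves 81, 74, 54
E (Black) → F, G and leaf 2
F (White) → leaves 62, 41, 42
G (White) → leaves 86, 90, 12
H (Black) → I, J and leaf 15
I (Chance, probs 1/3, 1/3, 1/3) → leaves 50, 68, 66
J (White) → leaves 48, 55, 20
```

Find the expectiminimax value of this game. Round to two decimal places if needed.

45.33

C (Chance): 1/3·28 + 1/3·83 + 1/3·25 = 45.33
D (White): max(81, 74, 54) = 81
B (Black): min(45.33, 81, 54) = 45.33
F (White): max(62, 41, 42) = 62
G (White): max(86, 90, 12) = 90
E (Black): min(62, 90, 2) = 2
I (Chance): 1/3·50 + 1/3·68 + 1/3·66 = 61.33
J (White): max(48, 55, 20) = 55
H (Black): min(61.33, 55, 15) = 15
Root (White): max(45.33, 2, 15) = 45.33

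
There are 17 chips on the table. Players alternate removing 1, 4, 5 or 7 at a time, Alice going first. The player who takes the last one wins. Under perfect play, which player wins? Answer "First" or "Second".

Compute winning (W) and losing (L) positions by backward induction:
i:   0  1  2  3  4  5  6  7  8  9 10 11 12 13 14 15 16 17
     L  W  L  W  W  W  W  W  L  W  L  W  W  W  W  W  L  W
Position 17 is W, so the first player wins.

First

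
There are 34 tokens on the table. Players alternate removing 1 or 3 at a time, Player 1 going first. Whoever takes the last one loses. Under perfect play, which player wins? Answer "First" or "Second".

First

i:   0  1  2  3  4  5  6  7  8  9 10 11 12 13 14 15 16 17 18 19 20 21 22 23 24 25 26 27 28 29 30 31 32 33 34
     W  L  W  L  W  L  W  L  W  L  W  L  W  L  W  L  W  L  W  L  W  L  W  L  W  L  W  L  W  L  W  L  W  L  W
Position 34 is W, so the first player wins.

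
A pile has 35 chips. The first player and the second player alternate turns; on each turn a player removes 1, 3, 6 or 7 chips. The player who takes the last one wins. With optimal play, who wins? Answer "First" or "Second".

First

Compute winning (W) and losing (L) positions by backward induction:
i:   0  1  2  3  4  5  6  7  8  9 10 11 12 13 14 15 16 17 18 19 20 21 22 23 24 25 26 27 28 29 30 31 32 33 34 35
     L  W  L  W  L  W  W  W  W  W  W  W  L  W  L  W  L  W  W  W  W  W  W  W  L  W  L  W  L  W  W  W  W  W  W  W
Position 35 is W, so the first player wins.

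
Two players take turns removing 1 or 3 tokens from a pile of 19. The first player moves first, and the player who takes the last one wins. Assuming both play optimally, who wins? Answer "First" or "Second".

First

i:   0  1  2  3  4  5  6  7  8  9 10 11 12 13 14 15 16 17 18 19
     L  W  L  W  L  W  L  W  L  W  L  W  L  W  L  W  L  W  L  W
Position 19 is W, so the first player wins.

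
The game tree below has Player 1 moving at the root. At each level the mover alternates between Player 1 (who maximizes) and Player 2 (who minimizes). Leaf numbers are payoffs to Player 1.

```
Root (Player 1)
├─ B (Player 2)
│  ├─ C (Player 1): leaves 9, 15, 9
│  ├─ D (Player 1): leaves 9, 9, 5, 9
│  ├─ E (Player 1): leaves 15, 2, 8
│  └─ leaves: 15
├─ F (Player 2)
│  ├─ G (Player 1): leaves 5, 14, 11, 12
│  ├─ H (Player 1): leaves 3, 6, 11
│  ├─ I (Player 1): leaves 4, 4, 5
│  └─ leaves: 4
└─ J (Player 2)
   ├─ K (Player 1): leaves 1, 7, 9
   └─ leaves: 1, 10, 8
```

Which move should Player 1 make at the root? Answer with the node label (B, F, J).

B

C (Player 1): max(9, 15, 9) = 15
D (Player 1): max(9, 9, 5, 9) = 9
E (Player 1): max(15, 2, 8) = 15
B (Player 2): min(15, 9, 15, 15) = 9
G (Player 1): max(5, 14, 11, 12) = 14
H (Player 1): max(3, 6, 11) = 11
I (Player 1): max(4, 4, 5) = 5
F (Player 2): min(14, 11, 5, 4) = 4
K (Player 1): max(1, 7, 9) = 9
J (Player 2): min(9, 1, 10, 8) = 1
Root (Player 1): max(9, 4, 1) = 9
Player 1 picks the child with the highest value: B (value 9).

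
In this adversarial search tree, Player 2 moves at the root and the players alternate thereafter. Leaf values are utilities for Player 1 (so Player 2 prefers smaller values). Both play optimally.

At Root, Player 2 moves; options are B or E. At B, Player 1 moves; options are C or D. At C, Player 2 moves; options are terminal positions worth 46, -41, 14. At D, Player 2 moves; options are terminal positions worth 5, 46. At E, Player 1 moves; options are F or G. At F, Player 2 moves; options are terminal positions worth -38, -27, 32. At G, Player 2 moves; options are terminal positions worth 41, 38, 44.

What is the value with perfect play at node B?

C: min(46, -41, 14) = -41
D: min(5, 46) = 5
B: max(-41, 5) = 5

5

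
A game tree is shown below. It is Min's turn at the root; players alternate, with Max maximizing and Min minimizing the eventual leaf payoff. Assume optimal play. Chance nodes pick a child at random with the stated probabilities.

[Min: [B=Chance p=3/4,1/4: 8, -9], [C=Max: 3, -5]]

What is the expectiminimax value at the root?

B (Chance): 3/4·8 + 1/4·-9 = 3.75
C (Max): max(3, -5) = 3
Root (Min): min(3.75, 3) = 3

3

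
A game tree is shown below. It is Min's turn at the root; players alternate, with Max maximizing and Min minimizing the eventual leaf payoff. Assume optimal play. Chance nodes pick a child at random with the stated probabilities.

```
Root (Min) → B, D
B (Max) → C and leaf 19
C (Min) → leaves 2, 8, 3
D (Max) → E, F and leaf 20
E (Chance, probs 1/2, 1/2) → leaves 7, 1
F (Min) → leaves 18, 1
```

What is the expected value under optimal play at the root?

19

C (Min): min(2, 8, 3) = 2
B (Max): max(2, 19) = 19
E (Chance): 1/2·7 + 1/2·1 = 4
F (Min): min(18, 1) = 1
D (Max): max(4, 1, 20) = 20
Root (Min): min(19, 20) = 19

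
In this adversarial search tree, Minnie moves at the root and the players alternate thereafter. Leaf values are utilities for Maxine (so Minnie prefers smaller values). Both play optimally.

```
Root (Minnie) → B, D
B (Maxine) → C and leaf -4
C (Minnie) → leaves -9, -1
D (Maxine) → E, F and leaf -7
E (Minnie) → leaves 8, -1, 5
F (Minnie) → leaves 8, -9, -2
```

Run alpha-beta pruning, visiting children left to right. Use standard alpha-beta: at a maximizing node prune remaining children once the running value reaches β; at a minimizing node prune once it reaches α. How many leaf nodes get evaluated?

C [α=-∞,β=+∞]: v=-9
B [α=-∞,β=+∞]: v=-4
E [α=-∞,β=-4]: v=-1
D [α=-∞,β=-4]: v=-1 after child 1 ≥ β → β-cutoff, skip 2
Root [α=-∞,β=+∞]: v=-4
Leaves evaluated: 6 of 10.

6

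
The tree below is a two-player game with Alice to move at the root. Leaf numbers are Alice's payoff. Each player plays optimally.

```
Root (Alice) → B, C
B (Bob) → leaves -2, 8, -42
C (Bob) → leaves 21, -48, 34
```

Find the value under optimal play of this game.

-42

B (Bob): min(-2, 8, -42) = -42
C (Bob): min(21, -48, 34) = -48
Root (Alice): max(-42, -48) = -42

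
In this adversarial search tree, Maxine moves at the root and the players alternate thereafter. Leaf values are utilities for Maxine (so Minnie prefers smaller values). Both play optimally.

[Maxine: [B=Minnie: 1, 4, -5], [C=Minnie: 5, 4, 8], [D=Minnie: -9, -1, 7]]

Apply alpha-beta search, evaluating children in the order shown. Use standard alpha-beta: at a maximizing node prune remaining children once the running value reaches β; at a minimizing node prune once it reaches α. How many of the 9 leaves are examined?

B [α=-∞,β=+∞]: v=-5
C [α=-5,β=+∞]: v=4
D [α=4,β=+∞]: v=-9 after child 1 ≤ α → α-cutoff, skip 2
Root [α=-∞,β=+∞]: v=4
Leaves evaluated: 7 of 9.

7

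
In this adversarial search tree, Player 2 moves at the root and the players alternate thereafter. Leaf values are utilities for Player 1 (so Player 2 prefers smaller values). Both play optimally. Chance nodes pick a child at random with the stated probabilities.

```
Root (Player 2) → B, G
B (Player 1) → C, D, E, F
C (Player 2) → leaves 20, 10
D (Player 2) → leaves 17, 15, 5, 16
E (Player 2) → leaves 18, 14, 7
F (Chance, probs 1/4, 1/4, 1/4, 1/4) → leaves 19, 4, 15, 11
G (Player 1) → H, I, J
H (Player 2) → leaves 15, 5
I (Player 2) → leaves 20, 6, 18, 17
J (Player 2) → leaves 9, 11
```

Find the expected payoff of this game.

C (Player 2): min(20, 10) = 10
D (Player 2): min(17, 15, 5, 16) = 5
E (Player 2): min(18, 14, 7) = 7
F (Chance): 1/4·19 + 1/4·4 + 1/4·15 + 1/4·11 = 12.25
B (Player 1): max(10, 5, 7, 12.25) = 12.25
H (Player 2): min(15, 5) = 5
I (Player 2): min(20, 6, 18, 17) = 6
J (Player 2): min(9, 11) = 9
G (Player 1): max(5, 6, 9) = 9
Root (Player 2): min(12.25, 9) = 9

9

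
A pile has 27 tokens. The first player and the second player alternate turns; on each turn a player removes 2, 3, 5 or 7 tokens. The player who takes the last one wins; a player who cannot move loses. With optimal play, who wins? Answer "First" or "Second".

Positions where the player to move wins (W) vs loses (L):
i:   0  1  2  3  4  5  6  7  8  9 10 11 12 13 14 15 16 17 18 19 20 21 22 23 24 25 26 27
     L  L  W  W  W  W  W  W  W  L  L  W  W  W  W  W  W  W  L  L  W  W  W  W  W  W  W  L
Position 27 is L, so the second player wins.

Second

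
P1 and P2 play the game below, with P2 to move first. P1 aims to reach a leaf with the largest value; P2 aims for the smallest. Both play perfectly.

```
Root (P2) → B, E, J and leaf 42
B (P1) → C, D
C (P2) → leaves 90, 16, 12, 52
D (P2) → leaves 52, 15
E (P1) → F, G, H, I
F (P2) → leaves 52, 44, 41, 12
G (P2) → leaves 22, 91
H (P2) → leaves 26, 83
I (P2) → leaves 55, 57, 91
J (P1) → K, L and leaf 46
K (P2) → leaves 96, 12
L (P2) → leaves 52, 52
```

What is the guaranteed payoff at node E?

55

F: min(52, 44, 41, 12) = 12
G: min(22, 91) = 22
H: min(26, 83) = 26
I: min(55, 57, 91) = 55
E: max(12, 22, 26, 55) = 55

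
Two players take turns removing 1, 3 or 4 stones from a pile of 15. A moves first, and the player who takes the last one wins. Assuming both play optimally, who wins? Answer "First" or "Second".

i:   0  1  2  3  4  5  6  7  8  9 10 11 12 13 14 15
     L  W  L  W  W  W  W  L  W  L  W  W  W  W  L  W
Position 15 is W, so the first player wins.

First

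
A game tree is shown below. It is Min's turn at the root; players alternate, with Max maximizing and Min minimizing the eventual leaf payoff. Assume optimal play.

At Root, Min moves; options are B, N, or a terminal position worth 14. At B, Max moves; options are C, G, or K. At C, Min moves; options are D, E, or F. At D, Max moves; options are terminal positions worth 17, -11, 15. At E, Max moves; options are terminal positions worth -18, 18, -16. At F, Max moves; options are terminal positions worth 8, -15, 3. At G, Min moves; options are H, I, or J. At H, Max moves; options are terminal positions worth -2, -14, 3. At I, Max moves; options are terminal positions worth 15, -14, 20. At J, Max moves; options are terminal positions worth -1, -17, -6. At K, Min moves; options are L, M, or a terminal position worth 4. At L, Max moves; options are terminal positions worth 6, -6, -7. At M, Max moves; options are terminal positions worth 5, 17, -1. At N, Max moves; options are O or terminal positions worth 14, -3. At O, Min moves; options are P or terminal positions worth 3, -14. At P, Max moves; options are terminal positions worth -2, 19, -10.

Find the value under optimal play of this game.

D (Max): max(17, -11, 15) = 17
E (Max): max(-18, 18, -16) = 18
F (Max): max(8, -15, 3) = 8
C (Min): min(17, 18, 8) = 8
H (Max): max(-2, -14, 3) = 3
I (Max): max(15, -14, 20) = 20
J (Max): max(-1, -17, -6) = -1
G (Min): min(3, 20, -1) = -1
L (Max): max(6, -6, -7) = 6
M (Max): max(5, 17, -1) = 17
K (Min): min(6, 17, 4) = 4
B (Max): max(8, -1, 4) = 8
P (Max): max(-2, 19, -10) = 19
O (Min): min(19, 3, -14) = -14
N (Max): max(-14, 14, -3) = 14
Root (Min): min(8, 14, 14) = 8

8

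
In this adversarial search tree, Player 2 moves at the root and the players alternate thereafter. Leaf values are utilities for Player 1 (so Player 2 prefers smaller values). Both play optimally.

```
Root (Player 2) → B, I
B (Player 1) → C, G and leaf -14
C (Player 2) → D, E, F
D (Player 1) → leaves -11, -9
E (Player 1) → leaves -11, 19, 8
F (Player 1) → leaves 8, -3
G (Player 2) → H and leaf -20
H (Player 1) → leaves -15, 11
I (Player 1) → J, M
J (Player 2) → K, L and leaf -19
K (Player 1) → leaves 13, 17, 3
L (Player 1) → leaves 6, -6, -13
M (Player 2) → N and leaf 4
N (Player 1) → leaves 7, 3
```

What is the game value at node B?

D: max(-11, -9) = -9
E: max(-11, 19, 8) = 19
F: max(8, -3) = 8
C: min(-9, 19, 8) = -9
H: max(-15, 11) = 11
G: min(11, -20) = -20
B: max(-9, -20, -14) = -9

-9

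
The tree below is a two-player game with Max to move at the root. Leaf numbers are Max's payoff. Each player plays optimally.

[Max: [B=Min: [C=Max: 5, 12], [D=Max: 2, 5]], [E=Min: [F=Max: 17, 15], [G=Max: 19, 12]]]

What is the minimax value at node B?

5

C: max(5, 12) = 12
D: max(2, 5) = 5
B: min(12, 5) = 5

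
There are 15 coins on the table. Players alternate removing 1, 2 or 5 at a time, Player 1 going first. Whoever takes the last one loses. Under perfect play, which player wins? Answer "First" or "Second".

First

i:   0  1  2  3  4  5  6  7  8  9 10 11 12 13 14 15
     W  L  W  W  L  W  W  L  W  W  L  W  W  L  W  W
Position 15 is W, so the first player wins.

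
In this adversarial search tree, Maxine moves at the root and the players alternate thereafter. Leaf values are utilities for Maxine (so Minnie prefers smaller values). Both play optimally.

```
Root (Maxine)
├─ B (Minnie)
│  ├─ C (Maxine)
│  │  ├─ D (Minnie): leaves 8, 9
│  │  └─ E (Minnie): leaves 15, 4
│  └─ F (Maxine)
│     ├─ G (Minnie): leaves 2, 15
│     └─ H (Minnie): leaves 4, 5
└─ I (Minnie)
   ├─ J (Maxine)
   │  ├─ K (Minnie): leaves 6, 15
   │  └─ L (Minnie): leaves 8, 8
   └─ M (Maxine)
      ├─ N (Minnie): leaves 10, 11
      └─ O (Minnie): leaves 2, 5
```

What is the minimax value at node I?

K: min(6, 15) = 6
L: min(8, 8) = 8
J: max(6, 8) = 8
N: min(10, 11) = 10
O: min(2, 5) = 2
M: max(10, 2) = 10
I: min(8, 10) = 8

8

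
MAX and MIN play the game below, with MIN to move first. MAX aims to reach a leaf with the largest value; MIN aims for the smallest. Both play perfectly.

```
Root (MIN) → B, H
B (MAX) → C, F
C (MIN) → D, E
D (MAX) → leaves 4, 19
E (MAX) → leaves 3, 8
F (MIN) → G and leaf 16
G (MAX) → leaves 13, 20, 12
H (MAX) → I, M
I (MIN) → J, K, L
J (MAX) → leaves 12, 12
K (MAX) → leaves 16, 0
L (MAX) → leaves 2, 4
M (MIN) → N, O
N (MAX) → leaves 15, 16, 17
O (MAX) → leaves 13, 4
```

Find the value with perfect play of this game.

D (MAX): max(4, 19) = 19
E (MAX): max(3, 8) = 8
C (MIN): min(19, 8) = 8
G (MAX): max(13, 20, 12) = 20
F (MIN): min(20, 16) = 16
B (MAX): max(8, 16) = 16
J (MAX): max(12, 12) = 12
K (MAX): max(16, 0) = 16
L (MAX): max(2, 4) = 4
I (MIN): min(12, 16, 4) = 4
N (MAX): max(15, 16, 17) = 17
O (MAX): max(13, 4) = 13
M (MIN): min(17, 13) = 13
H (MAX): max(4, 13) = 13
Root (MIN): min(16, 13) = 13

13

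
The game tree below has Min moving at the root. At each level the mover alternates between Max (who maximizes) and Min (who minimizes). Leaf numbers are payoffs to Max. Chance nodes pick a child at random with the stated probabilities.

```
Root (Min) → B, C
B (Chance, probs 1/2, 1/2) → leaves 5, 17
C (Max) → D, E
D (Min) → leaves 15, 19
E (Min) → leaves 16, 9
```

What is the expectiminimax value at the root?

B (Chance): 1/2·5 + 1/2·17 = 11
D (Min): min(15, 19) = 15
E (Min): min(16, 9) = 9
C (Max): max(15, 9) = 15
Root (Min): min(11, 15) = 11

11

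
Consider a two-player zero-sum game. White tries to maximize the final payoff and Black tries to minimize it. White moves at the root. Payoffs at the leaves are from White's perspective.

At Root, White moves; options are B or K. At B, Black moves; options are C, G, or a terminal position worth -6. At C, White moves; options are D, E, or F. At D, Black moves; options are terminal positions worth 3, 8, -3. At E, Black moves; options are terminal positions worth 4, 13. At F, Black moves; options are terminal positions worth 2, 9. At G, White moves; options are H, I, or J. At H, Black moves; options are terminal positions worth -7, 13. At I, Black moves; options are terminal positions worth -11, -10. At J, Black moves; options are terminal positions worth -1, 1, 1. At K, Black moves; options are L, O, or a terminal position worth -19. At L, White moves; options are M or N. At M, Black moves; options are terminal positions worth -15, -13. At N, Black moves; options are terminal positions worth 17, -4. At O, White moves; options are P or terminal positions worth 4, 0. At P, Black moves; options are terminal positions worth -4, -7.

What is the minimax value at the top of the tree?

D (Black): min(3, 8, -3) = -3
E (Black): min(4, 13) = 4
F (Black): min(2, 9) = 2
C (White): max(-3, 4, 2) = 4
H (Black): min(-7, 13) = -7
I (Black): min(-11, -10) = -11
J (Black): min(-1, 1, 1) = -1
G (White): max(-7, -11, -1) = -1
B (Black): min(4, -1, -6) = -6
M (Black): min(-15, -13) = -15
N (Black): min(17, -4) = -4
L (White): max(-15, -4) = -4
P (Black): min(-4, -7) = -7
O (White): max(-7, 4, 0) = 4
K (Black): min(-4, 4, -19) = -19
Root (White): max(-6, -19) = -6

-6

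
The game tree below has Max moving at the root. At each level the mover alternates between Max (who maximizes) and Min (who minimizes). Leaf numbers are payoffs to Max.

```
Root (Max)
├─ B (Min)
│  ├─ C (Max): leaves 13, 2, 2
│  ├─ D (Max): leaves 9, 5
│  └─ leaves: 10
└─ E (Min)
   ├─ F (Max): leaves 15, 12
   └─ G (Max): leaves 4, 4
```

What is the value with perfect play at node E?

F: max(15, 12) = 15
G: max(4, 4) = 4
E: min(15, 4) = 4

4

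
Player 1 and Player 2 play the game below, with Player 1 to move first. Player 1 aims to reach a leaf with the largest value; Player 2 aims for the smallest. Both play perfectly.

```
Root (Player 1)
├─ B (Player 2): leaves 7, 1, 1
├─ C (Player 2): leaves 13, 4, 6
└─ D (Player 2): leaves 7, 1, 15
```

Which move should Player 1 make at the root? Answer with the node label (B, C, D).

B (Player 2): min(7, 1, 1) = 1
C (Player 2): min(13, 4, 6) = 4
D (Player 2): min(7, 1, 15) = 1
Root (Player 1): max(1, 4, 1) = 4
Player 1 picks the child with the highest value: C (value 4).

C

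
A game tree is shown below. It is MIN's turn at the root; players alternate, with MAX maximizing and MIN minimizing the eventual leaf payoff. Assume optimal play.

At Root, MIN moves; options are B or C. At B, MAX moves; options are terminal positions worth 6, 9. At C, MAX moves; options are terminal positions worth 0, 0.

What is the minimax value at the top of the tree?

B (MAX): max(6, 9) = 9
C (MAX): max(0, 0) = 0
Root (MIN): min(9, 0) = 0

0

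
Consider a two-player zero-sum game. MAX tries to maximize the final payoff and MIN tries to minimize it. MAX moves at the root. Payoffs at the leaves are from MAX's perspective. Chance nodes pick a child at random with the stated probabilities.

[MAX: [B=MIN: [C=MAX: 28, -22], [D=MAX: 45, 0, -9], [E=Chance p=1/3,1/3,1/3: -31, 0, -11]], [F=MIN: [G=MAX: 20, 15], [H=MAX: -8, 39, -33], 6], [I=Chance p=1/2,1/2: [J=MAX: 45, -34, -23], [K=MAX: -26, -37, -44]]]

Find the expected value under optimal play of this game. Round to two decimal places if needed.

9.5

C (MAX): max(28, -22) = 28
D (MAX): max(45, 0, -9) = 45
E (Chance): 1/3·-31 + 1/3·0 + 1/3·-11 = -14
B (MIN): min(28, 45, -14) = -14
G (MAX): max(20, 15) = 20
H (MAX): max(-8, 39, -33) = 39
F (MIN): min(20, 39, 6) = 6
J (MAX): max(45, -34, -23) = 45
K (MAX): max(-26, -37, -44) = -26
I (Chance): 1/2·45 + 1/2·-26 = 9.5
Root (MAX): max(-14, 6, 9.5) = 9.5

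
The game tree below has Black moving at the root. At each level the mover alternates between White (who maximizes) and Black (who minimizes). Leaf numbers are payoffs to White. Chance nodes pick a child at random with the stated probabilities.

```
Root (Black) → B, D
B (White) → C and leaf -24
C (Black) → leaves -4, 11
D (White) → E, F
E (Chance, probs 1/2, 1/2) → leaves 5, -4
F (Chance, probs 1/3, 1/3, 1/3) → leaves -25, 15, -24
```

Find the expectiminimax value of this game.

-4

C (Black): min(-4, 11) = -4
B (White): max(-4, -24) = -4
E (Chance): 1/2·5 + 1/2·-4 = 0.5
F (Chance): 1/3·-25 + 1/3·15 + 1/3·-24 = -11.33
D (White): max(0.5, -11.33) = 0.5
Root (Black): min(-4, 0.5) = -4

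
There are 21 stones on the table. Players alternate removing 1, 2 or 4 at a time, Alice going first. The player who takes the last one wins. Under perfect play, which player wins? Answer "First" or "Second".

Second

Mark each pile size as W (mover wins) or L (mover loses):
i:   0  1  2  3  4  5  6  7  8  9 10 11 12 13 14 15 16 17 18 19 20 21
     L  W  W  L  W  W  L  W  W  L  W  W  L  W  W  L  W  W  L  W  W  L
Position 21 is L, so the second player wins.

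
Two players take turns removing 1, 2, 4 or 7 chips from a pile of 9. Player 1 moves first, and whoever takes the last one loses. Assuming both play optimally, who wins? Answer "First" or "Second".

First

Compute winning (W) and losing (L) positions by backward induction:
i:   0  1  2  3  4  5  6  7  8  9
     W  L  W  W  L  W  W  L  W  W
Position 9 is W, so the first player wins.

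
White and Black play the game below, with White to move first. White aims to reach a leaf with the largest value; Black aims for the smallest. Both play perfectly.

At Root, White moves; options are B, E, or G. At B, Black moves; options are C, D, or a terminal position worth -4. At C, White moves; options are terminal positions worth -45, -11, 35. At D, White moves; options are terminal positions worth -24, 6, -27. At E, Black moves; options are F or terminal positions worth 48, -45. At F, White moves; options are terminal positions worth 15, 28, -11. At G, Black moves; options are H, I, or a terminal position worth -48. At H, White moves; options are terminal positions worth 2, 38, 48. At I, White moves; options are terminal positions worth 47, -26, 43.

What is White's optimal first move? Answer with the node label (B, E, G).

C (White): max(-45, -11, 35) = 35
D (White): max(-24, 6, -27) = 6
B (Black): min(35, 6, -4) = -4
F (White): max(15, 28, -11) = 28
E (Black): min(28, 48, -45) = -45
H (White): max(2, 38, 48) = 48
I (White): max(47, -26, 43) = 47
G (Black): min(48, 47, -48) = -48
Root (White): max(-4, -45, -48) = -4
White picks the child with the highest value: B (value -4).

B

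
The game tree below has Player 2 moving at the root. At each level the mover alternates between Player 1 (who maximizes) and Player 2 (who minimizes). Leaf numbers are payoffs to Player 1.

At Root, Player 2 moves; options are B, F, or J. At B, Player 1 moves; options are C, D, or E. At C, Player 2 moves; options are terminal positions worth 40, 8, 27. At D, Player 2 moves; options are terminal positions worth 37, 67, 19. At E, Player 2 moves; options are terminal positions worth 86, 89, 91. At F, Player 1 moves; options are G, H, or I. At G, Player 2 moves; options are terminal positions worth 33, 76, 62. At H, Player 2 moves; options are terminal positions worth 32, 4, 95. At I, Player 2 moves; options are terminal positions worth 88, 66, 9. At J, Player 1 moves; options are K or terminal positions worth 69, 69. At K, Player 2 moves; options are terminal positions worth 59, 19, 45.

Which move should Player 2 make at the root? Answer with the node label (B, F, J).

C (Player 2): min(40, 8, 27) = 8
D (Player 2): min(37, 67, 19) = 19
E (Player 2): min(86, 89, 91) = 86
B (Player 1): max(8, 19, 86) = 86
G (Player 2): min(33, 76, 62) = 33
H (Player 2): min(32, 4, 95) = 4
I (Player 2): min(88, 66, 9) = 9
F (Player 1): max(33, 4, 9) = 33
K (Player 2): min(59, 19, 45) = 19
J (Player 1): max(19, 69, 69) = 69
Root (Player 2): min(86, 33, 69) = 33
Player 2 picks the child with the lowest value: F (value 33).

F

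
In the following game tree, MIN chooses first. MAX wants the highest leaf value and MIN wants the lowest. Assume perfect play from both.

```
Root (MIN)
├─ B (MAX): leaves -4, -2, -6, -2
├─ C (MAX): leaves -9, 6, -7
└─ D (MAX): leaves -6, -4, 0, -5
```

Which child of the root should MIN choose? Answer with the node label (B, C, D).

B

B (MAX): max(-4, -2, -6, -2) = -2
C (MAX): max(-9, 6, -7) = 6
D (MAX): max(-6, -4, 0, -5) = 0
Root (MIN): min(-2, 6, 0) = -2
MIN picks the child with the lowest value: B (value -2).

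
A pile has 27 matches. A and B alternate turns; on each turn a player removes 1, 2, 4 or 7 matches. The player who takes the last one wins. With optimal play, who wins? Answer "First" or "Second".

Compute winning (W) and losing (L) positions by backward induction:
i:   0  1  2  3  4  5  6  7  8  9 10 11 12 13 14 15 16 17 18 19 20 21 22 23 24 25 26 27
     L  W  W  L  W  W  L  W  W  L  W  W  L  W  W  L  W  W  L  W  W  L  W  W  L  W  W  L
Position 27 is L, so the second player wins.

Second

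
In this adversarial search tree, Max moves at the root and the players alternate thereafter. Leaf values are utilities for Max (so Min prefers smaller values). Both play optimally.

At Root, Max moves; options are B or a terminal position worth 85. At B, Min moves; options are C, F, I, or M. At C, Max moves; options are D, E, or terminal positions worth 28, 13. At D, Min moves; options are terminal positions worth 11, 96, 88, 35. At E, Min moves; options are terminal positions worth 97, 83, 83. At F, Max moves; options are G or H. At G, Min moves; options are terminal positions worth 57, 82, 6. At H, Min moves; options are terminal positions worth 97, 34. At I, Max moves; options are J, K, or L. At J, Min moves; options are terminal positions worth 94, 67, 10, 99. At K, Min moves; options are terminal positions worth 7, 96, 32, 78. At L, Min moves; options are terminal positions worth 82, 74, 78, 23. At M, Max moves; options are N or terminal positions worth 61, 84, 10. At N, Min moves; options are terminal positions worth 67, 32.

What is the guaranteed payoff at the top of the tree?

85

D (Min): min(11, 96, 88, 35) = 11
E (Min): min(97, 83, 83) = 83
C (Max): max(11, 83, 28, 13) = 83
G (Min): min(57, 82, 6) = 6
H (Min): min(97, 34) = 34
F (Max): max(6, 34) = 34
J (Min): min(94, 67, 10, 99) = 10
K (Min): min(7, 96, 32, 78) = 7
L (Min): min(82, 74, 78, 23) = 23
I (Max): max(10, 7, 23) = 23
N (Min): min(67, 32) = 32
M (Max): max(32, 61, 84, 10) = 84
B (Min): min(83, 34, 23, 84) = 23
Root (Max): max(23, 85) = 85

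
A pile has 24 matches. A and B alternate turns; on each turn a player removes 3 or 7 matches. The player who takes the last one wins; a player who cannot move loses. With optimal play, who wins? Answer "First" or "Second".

First

W/L table (W = player to move can force a win):
i:   0  1  2  3  4  5  6  7  8  9 10 11 12 13 14 15 16 17 18 19 20 21 22 23 24
     L  L  L  W  W  W  L  W  W  W  L  L  L  W  W  W  L  W  W  W  L  L  L  W  W
Position 24 is W, so the first player wins.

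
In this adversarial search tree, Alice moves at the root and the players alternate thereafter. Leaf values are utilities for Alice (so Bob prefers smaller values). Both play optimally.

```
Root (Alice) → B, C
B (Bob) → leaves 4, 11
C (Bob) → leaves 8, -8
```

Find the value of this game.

B (Bob): min(4, 11) = 4
C (Bob): min(8, -8) = -8
Root (Alice): max(4, -8) = 4

4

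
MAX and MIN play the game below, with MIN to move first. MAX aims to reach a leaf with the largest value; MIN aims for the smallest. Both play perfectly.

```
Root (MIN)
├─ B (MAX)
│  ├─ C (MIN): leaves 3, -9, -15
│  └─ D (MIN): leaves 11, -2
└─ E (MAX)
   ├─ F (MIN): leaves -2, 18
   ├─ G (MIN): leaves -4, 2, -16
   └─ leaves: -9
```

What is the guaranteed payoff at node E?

F: min(-2, 18) = -2
G: min(-4, 2, -16) = -16
E: max(-2, -16, -9) = -2

-2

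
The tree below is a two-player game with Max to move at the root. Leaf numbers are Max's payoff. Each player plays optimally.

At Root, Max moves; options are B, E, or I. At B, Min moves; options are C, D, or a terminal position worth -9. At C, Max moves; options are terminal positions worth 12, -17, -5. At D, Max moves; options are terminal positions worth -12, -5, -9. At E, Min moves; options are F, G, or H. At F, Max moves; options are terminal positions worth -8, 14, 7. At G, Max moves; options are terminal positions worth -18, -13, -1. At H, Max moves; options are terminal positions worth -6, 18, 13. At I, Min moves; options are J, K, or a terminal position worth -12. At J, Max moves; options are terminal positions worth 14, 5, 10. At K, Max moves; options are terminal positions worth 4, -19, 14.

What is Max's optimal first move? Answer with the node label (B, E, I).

E

C (Max): max(12, -17, -5) = 12
D (Max): max(-12, -5, -9) = -5
B (Min): min(12, -5, -9) = -9
F (Max): max(-8, 14, 7) = 14
G (Max): max(-18, -13, -1) = -1
H (Max): max(-6, 18, 13) = 18
E (Min): min(14, -1, 18) = -1
J (Max): max(14, 5, 10) = 14
K (Max): max(4, -19, 14) = 14
I (Min): min(14, 14, -12) = -12
Root (Max): max(-9, -1, -12) = -1
Max picks the child with the highest value: E (value -1).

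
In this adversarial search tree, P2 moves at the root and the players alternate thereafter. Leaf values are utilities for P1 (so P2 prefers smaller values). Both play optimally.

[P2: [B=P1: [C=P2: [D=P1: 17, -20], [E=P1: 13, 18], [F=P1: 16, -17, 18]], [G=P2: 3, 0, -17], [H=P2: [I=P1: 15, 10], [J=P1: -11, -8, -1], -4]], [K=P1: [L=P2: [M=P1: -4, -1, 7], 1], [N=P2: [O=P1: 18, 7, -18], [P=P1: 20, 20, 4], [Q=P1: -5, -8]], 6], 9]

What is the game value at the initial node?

6

D (P1): max(17, -20) = 17
E (P1): max(13, 18) = 18
F (P1): max(16, -17, 18) = 18
C (P2): min(17, 18, 18) = 17
G (P2): min(3, 0, -17) = -17
I (P1): max(15, 10) = 15
J (P1): max(-11, -8, -1) = -1
H (P2): min(15, -1, -4) = -4
B (P1): max(17, -17, -4) = 17
M (P1): max(-4, -1, 7) = 7
L (P2): min(7, 1) = 1
O (P1): max(18, 7, -18) = 18
P (P1): max(20, 20, 4) = 20
Q (P1): max(-5, -8) = -5
N (P2): min(18, 20, -5) = -5
K (P1): max(1, -5, 6) = 6
Root (P2): min(17, 6, 9) = 6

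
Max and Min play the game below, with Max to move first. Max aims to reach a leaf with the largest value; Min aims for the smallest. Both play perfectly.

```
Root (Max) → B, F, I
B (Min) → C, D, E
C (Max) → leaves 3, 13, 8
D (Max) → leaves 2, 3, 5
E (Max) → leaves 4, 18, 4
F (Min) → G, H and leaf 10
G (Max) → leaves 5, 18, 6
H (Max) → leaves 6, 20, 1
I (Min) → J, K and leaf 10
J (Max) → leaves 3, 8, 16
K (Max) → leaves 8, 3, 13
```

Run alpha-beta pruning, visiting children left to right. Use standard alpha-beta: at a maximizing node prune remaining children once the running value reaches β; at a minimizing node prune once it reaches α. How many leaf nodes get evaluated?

C [α=-∞,β=+∞]: v=13
D [α=-∞,β=13]: v=5
E [α=-∞,β=5]: v=18 after child 2 ≥ β → β-cutoff, skip 1
B [α=-∞,β=+∞]: v=5
G [α=5,β=+∞]: v=18
H [α=5,β=18]: v=20 after child 2 ≥ β → β-cutoff, skip 1
F [α=5,β=+∞]: v=10
J [α=10,β=+∞]: v=16
K [α=10,β=16]: v=13
I [α=10,β=+∞]: v=10
Root [α=-∞,β=+∞]: v=10
Leaves evaluated: 21 of 23.

21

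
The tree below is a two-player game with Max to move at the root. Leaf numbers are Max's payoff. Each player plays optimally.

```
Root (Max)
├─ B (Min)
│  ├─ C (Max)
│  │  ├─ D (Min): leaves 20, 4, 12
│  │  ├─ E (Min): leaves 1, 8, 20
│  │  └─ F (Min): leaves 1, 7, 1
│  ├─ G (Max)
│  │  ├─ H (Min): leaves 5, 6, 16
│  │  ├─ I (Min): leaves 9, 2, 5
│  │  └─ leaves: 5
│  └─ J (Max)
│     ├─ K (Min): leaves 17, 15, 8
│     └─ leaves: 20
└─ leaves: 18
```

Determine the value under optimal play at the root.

D (Min): min(20, 4, 12) = 4
E (Min): min(1, 8, 20) = 1
F (Min): min(1, 7, 1) = 1
C (Max): max(4, 1, 1) = 4
H (Min): min(5, 6, 16) = 5
I (Min): min(9, 2, 5) = 2
G (Max): max(5, 2, 5) = 5
K (Min): min(17, 15, 8) = 8
J (Max): max(8, 20) = 20
B (Min): min(4, 5, 20) = 4
Root (Max): max(4, 18) = 18

18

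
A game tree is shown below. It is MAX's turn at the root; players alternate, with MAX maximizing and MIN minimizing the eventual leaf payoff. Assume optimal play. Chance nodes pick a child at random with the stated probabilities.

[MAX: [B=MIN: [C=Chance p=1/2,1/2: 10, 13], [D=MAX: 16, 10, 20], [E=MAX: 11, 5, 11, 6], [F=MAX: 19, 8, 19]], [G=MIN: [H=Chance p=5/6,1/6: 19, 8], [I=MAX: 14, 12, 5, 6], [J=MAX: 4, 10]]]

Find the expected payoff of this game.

11

C (Chance): 1/2·10 + 1/2·13 = 11.5
D (MAX): max(16, 10, 20) = 20
E (MAX): max(11, 5, 11, 6) = 11
F (MAX): max(19, 8, 19) = 19
B (MIN): min(11.5, 20, 11, 19) = 11
H (Chance): 5/6·19 + 1/6·8 = 17.17
I (MAX): max(14, 12, 5, 6) = 14
J (MAX): max(4, 10) = 10
G (MIN): min(17.17, 14, 10) = 10
Root (MAX): max(11, 10) = 11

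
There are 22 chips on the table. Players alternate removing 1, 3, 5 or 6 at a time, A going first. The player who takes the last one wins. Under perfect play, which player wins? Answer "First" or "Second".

Compute winning (W) and losing (L) positions by backward induction:
i:   0  1  2  3  4  5  6  7  8  9 10 11 12 13 14 15 16 17 18 19 20 21 22
     L  W  L  W  L  W  W  W  W  W  W  L  W  L  W  L  W  W  W  W  W  W  L
Position 22 is L, so the second player wins.

Second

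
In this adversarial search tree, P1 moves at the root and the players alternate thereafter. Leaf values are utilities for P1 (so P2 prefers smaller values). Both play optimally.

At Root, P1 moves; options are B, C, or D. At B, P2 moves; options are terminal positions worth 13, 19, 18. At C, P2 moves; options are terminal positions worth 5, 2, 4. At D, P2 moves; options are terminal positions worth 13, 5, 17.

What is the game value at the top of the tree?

13

B (P2): min(13, 19, 18) = 13
C (P2): min(5, 2, 4) = 2
D (P2): min(13, 5, 17) = 5
Root (P1): max(13, 2, 5) = 13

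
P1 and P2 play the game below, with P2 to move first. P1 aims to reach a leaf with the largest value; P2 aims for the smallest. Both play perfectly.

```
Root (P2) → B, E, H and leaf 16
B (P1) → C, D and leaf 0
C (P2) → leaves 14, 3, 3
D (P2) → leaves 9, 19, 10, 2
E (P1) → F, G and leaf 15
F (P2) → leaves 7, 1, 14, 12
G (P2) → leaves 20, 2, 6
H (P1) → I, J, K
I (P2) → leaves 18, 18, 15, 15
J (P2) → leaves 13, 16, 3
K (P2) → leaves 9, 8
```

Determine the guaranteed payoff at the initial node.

C (P2): min(14, 3, 3) = 3
D (P2): min(9, 19, 10, 2) = 2
B (P1): max(3, 2, 0) = 3
F (P2): min(7, 1, 14, 12) = 1
G (P2): min(20, 2, 6) = 2
E (P1): max(1, 2, 15) = 15
I (P2): min(18, 18, 15, 15) = 15
J (P2): min(13, 16, 3) = 3
K (P2): min(9, 8) = 8
H (P1): max(15, 3, 8) = 15
Root (P2): min(3, 15, 15, 16) = 3

3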